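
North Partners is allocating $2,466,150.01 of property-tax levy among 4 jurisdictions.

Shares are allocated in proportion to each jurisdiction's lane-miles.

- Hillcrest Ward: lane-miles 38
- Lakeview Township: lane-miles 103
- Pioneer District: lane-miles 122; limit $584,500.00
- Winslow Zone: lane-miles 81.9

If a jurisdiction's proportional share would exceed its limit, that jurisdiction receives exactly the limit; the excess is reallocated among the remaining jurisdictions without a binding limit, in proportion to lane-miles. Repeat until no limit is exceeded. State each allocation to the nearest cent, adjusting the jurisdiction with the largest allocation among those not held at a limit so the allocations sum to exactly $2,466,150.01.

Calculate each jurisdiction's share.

Combined lane-miles = 344.9.
Proportional shares (ignoring caps): Hillcrest Ward 271,712.6714; Lakeview Township 736,484.3463; Pioneer District 872,340.6820; Winslow Zone 585,612.3103.
Held at cap: Pioneer District ($584,500.00); remaining pool $1,881,650.01 reallocated over remaining lane-miles 222.9.
Redistributed shares: Hillcrest Ward 320,783.7612 → $320,783.76; Lakeview Township 869,492.8265 → $869,492.83; Winslow Zone 691,373.4222 → $691,373.42.

Hillcrest Ward: $320,783.76; Lakeview Township: $869,492.83; Pioneer District: $584,500.00; Winslow Zone: $691,373.42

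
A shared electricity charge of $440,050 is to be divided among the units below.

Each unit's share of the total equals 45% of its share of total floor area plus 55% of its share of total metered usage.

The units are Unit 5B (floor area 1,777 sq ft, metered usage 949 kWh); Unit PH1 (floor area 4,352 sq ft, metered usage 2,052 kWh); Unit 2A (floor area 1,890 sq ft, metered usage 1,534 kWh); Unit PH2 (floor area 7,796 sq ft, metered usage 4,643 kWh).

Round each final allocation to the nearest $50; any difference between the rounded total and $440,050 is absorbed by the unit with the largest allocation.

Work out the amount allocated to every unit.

Floor area total 15,815; metered usage total 9,178.
Blended shares (45% floor area + 55% metered usage): Unit 5B 0.1074; Unit PH1 0.2468; Unit 2A 0.1457; Unit PH2 0.5001.
Proportional shares: Unit 5B 47,275.65; Unit PH1 108,604.24; Unit 2A 64,117.22; Unit PH2 220,052.89.
At nearest $50: Unit 5B $47,300; Unit PH1 $108,600; Unit 2A $64,100; Unit PH2 $220,050. Sum = $440,050.
Sum already equals the total — no adjustment.

Unit 5B: $47,300 | Unit PH1: $108,600 | Unit 2A: $64,100 | Unit PH2: $220,050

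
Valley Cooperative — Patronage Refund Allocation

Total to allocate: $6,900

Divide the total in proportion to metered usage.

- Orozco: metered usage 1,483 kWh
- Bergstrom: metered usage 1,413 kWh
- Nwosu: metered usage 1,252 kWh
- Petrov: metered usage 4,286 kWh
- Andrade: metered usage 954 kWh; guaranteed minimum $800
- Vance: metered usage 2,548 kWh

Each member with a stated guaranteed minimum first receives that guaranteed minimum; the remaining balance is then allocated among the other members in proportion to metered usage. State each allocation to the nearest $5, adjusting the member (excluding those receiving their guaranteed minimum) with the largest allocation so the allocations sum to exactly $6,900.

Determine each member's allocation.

Orozco: $825; Bergstrom: $785; Nwosu: $695; Petrov: $2,380; Andrade: $800; Vance: $1,415

Minimums first: Andrade $800. Residual $6,100.
Residual split over remaining metered usage 10,982: Orozco 823.74 → $825; Bergstrom 784.86 → $785; Nwosu 695.43 → $695; Petrov 2,380.68 → $2,380; Vance 1,415.30 → $1,415.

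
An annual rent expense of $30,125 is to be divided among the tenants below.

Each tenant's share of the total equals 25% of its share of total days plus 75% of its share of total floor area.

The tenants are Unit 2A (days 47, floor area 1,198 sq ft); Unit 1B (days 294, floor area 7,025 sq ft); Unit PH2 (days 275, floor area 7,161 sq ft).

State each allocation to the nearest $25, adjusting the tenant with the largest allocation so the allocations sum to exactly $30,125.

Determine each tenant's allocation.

Days total 616; floor area total 15,384.
Combined weights (25% days + 75% floor area): Unit 2A 0.0775; Unit 1B 0.4618; Unit PH2 0.4607.
Unrounded shares: Unit 2A 2,334.07; Unit 1B 13,911.74; Unit PH2 13,879.19.
At nearest $25: Unit 2A $2,325; Unit 1B $13,900; Unit PH2 $13,875. Sum = $30,100.
Difference $30,125 − $30,100 = +$25 applied to largest allocation (Unit 1B): Unit 1B becomes $13,925.

Unit 2A: $2,325; Unit 1B: $13,925; Unit PH2: $13,875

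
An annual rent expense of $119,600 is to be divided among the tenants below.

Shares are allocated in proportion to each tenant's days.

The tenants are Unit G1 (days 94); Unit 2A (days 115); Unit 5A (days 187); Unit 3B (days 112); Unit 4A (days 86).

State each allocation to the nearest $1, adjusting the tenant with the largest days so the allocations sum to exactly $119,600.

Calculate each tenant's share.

Unit G1: $18,927 | Unit 2A: $23,155 | Unit 5A: $37,651 | Unit 3B: $22,551 | Unit 4A: $17,316

Combined days = 594.
Unrounded shares: Unit G1 94/594 × $119,600 = 18,926.60; Unit 2A 115/594 × $119,600 = 23,154.88; Unit 5A 187/594 × $119,600 = 37,651.85; Unit 3B 112/594 × $119,600 = 22,550.84; Unit 4A 86/594 × $119,600 = 17,315.82.
Rounded to nearest $1: Unit G1 $18,927; Unit 2A $23,155; Unit 5A $37,652; Unit 3B $22,551; Unit 4A $17,316. Sum = $119,601.
Difference $119,600 − $119,601 = −$1 applied to largest days (Unit 5A): Unit 5A becomes $37,651.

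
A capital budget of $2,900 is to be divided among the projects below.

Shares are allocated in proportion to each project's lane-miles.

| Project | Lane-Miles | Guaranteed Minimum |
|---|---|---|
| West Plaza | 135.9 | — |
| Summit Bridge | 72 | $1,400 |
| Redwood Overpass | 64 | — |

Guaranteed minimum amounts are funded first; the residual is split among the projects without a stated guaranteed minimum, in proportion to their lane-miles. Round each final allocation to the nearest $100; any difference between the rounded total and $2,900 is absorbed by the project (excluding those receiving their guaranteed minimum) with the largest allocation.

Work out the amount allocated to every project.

West Plaza: $1,000 | Summit Bridge: $1,400 | Redwood Overpass: $500

Fund the minimums — Summit Bridge $1,400. Residual $1,500.
Residual split over remaining lane-miles 199.9: West Plaza 1,019.76 → $1,000; Redwood Overpass 480.24 → $500.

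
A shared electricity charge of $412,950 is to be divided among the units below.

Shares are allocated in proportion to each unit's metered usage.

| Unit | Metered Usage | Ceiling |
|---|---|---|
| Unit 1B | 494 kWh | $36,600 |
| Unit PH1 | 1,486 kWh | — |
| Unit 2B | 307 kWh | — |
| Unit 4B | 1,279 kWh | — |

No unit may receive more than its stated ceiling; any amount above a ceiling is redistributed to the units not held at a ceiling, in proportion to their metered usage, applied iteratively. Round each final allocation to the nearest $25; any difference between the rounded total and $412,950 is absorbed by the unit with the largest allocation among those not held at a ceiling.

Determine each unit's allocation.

Sum of metered usage: 3,566.
Unconstrained shares: Unit 1B 57,206.20; Unit PH1 172,081.80; Unit 2B 35,551.22; Unit 4B 148,110.78.
Held at cap: Unit 1B ($36,600); remaining pool $376,350 reallocated over remaining metered usage 3,072.
Shares after redistribution: Unit PH1 182,049.51 → $182,050; Unit 2B 37,610.50 → $37,600; Unit 4B 156,689.99 → $156,700.

Unit 1B: $36,600; Unit PH1: $182,050; Unit 2B: $37,600; Unit 4B: $156,700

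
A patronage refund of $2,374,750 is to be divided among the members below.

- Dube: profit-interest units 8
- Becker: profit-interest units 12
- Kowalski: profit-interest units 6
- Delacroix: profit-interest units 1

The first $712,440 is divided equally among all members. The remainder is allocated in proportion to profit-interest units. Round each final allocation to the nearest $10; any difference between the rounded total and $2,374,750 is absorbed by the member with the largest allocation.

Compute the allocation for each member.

$712,440 shared equally gives $178,110 per member.
Remainder $1,662,310 by profit-interest units (total 27): Dube 492,536.30 → $492,540; Becker 738,804.44 → $738,800; Kowalski 369,402.22 → $369,400; Delacroix 61,567.04 → $61,570.
Totals: Dube $178,110 + $492,540 = $670,650; Becker $178,110 + $738,800 = $916,910; Kowalski $178,110 + $369,400 = $547,510; Delacroix $178,110 + $61,570 = $239,680.

Dube: $670,650 | Becker: $916,910 | Kowalski: $547,510 | Delacroix: $239,680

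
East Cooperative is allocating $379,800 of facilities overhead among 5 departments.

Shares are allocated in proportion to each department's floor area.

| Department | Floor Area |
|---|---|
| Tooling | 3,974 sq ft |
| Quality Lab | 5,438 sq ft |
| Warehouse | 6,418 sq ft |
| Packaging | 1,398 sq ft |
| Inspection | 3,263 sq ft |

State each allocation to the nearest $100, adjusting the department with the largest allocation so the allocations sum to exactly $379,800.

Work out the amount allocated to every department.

Tooling: $73,700 · Quality Lab: $100,800 · Warehouse: $118,900 · Packaging: $25,900 · Inspection: $60,500

Total floor area = 20,491.
Pro-rata amounts: Tooling 3,974/20,491 × $379,800 = 73,657.96; Quality Lab 5,438/20,491 × $379,800 = 100,793.15; Warehouse 6,418/20,491 × $379,800 = 118,957.42; Packaging 1,398/20,491 × $379,800 = 25,911.88; Inspection 3,263/20,491 × $379,800 = 60,479.60.
Rounded to nearest $100: Tooling $73,700; Quality Lab $100,800; Warehouse $119,000; Packaging $25,900; Inspection $60,500. Sum = $379,900.
Difference $379,800 − $379,900 = −$100 applied to largest allocation (Warehouse): Warehouse becomes $118,900.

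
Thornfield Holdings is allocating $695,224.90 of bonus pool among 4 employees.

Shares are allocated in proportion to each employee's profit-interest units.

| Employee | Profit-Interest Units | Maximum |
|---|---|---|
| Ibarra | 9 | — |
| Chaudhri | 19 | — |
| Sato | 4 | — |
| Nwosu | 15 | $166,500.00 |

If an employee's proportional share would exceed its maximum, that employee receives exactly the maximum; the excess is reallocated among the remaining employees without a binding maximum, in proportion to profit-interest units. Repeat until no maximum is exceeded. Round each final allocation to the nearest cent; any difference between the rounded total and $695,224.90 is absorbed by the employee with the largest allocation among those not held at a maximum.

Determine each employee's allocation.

Ibarra: $148,703.88 · Chaudhri: $313,930.41 · Sato: $66,090.61 · Nwosu: $166,500.00

Profit-interest units total: 47.
Unconstrained shares: Ibarra 133,128.1723; Chaudhri 281,048.3638; Sato 59,168.0766; Nwosu 221,880.2872.
Capped: Nwosu ($166,500.00); residual $528,724.90 reallocated over remaining profit-interest units 32.
Redistributed shares: Ibarra 148,703.8781 → $148,703.88; Chaudhri 313,930.4094 → $313,930.41; Sato 66,090.6125 → $66,090.61.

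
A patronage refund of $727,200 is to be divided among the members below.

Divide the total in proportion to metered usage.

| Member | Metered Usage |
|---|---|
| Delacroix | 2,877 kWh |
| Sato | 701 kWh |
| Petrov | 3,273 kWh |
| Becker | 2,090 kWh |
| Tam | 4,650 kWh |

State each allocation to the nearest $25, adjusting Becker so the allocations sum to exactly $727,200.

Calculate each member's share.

Delacroix: $153,925 · Sato: $37,500 · Petrov: $175,125 · Becker: $111,850 · Tam: $248,800

Metered usage total: 13,591.
Pro-rata amounts: Delacroix 2,877/13,591 × $727,200 = 153,936.75; Sato 701/13,591 × $727,200 = 37,507.70; Petrov 3,273/13,591 × $727,200 = 175,125.13; Becker 2,090/13,591 × $727,200 = 111,827.53; Tam 4,650/13,591 × $727,200 = 248,802.88.
After rounding ($25): Delacroix $153,925; Sato $37,500; Petrov $175,125; Becker $111,825; Tam $248,800. Sum = $727,175.
Difference $727,200 − $727,175 = +$25 applied to Becker: Becker becomes $111,850.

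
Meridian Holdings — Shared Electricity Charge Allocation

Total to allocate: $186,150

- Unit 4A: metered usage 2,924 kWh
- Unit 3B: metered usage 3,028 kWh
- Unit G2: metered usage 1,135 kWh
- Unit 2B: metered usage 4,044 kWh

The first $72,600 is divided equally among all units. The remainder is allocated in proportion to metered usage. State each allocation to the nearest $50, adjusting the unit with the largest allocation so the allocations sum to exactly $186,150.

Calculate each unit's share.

Unit 4A: $48,000; Unit 3B: $49,050; Unit G2: $29,750; Unit 2B: $59,350

First tranche $72,600 split equally: $18,150 each.
Remainder $113,550 by metered usage (total 11,131): Unit 4A 29,828.43 → $29,850; Unit 3B 30,889.35 → $30,900; Unit G2 11,578.41 → $11,600; Unit 2B 41,253.81 → $41,250.
Rounding difference −$50 on remainder applied to Unit 2B.
Totals: Unit 4A $18,150 + $29,850 = $48,000; Unit 3B $18,150 + $30,900 = $49,050; Unit G2 $18,150 + $11,600 = $29,750; Unit 2B $18,150 + $41,200 = $59,350.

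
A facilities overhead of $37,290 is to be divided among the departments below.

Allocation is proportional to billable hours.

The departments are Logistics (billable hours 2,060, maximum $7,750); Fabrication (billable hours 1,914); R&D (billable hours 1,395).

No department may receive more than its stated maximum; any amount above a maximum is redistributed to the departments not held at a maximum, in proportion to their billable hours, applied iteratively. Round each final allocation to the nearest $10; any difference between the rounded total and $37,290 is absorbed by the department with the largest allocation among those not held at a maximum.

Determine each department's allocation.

Billable hours total: 5,369.
Unconstrained shares: Logistics 14,307.58; Fabrication 13,293.55; R&D 9,688.87.
Cap binds for Logistics ($7,750); remaining pool $29,540 reallocated over remaining billable hours 3,309.
Redistributed shares: Fabrication 17,086.60 → $17,090; R&D 12,453.40 → $12,450.

Logistics: $7,750 | Fabrication: $17,090 | R&D: $12,450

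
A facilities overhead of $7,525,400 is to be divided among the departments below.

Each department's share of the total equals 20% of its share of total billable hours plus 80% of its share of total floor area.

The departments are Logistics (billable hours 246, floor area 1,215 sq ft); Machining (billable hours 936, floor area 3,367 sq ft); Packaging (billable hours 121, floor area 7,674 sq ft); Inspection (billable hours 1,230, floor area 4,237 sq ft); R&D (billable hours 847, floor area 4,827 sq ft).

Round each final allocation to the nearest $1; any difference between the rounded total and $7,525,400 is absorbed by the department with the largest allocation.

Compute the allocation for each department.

Billable hours total 3,380; floor area total 21,320.
Combined weights (20% billable hours + 80% floor area): Logistics 0.0601; Machining 0.1817; Packaging 0.2951; Inspection 0.2318; R&D 0.2312.
Unrounded shares: Logistics 452,631.79; Machining 1,367,561.43; Packaging 2,220,856.43; Inspection 1,744,146.39; R&D 1,740,203.95.
At nearest $1: Logistics $452,632; Machining $1,367,561; Packaging $2,220,856; Inspection $1,744,146; R&D $1,740,204. Sum = $7,525,399.
Difference $7,525,400 − $7,525,399 = +$1 applied to largest allocation (Packaging): Packaging becomes $2,220,857.

Logistics: $452,632 · Machining: $1,367,561 · Packaging: $2,220,857 · Inspection: $1,744,146 · R&D: $1,740,204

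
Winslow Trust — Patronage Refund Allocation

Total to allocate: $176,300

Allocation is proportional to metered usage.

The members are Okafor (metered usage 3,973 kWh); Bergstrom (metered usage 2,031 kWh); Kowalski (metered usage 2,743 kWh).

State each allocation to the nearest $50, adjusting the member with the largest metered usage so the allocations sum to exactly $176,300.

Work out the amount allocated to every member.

Sum of metered usage: 8,747.
Unrounded shares: Okafor 3,973/8,747 × $176,300 = 80,077.73; Bergstrom 2,031/8,747 × $176,300 = 40,935.78; Kowalski 2,743/8,747 × $176,300 = 55,286.49.
After rounding ($50): Okafor $80,100; Bergstrom $40,950; Kowalski $55,300. Sum = $176,350.
Difference $176,300 − $176,350 = −$50 applied to largest metered usage (Okafor): Okafor becomes $80,050.

Okafor: $80,050 · Bergstrom: $40,950 · Kowalski: $55,300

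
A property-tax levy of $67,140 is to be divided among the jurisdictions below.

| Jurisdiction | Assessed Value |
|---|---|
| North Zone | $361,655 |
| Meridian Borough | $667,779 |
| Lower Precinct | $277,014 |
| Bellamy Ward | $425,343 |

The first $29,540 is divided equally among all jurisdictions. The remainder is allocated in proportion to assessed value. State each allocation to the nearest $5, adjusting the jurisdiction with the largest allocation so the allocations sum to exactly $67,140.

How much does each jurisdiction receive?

North Zone: $15,235 · Meridian Borough: $21,885 · Lower Precinct: $13,400 · Bellamy Ward: $16,620

Equal tier: $29,540 ÷ 4 = $7,385 apiece.
Remainder $37,600 by assessed value (total 1,731,791): North Zone 7,852.12 → $7,850; Meridian Borough 14,498.57 → $14,500; Lower Precinct 6,014.42 → $6,015; Bellamy Ward 9,234.89 → $9,235.
Totals: North Zone $7,385 + $7,850 = $15,235; Meridian Borough $7,385 + $14,500 = $21,885; Lower Precinct $7,385 + $6,015 = $13,400; Bellamy Ward $7,385 + $9,235 = $16,620.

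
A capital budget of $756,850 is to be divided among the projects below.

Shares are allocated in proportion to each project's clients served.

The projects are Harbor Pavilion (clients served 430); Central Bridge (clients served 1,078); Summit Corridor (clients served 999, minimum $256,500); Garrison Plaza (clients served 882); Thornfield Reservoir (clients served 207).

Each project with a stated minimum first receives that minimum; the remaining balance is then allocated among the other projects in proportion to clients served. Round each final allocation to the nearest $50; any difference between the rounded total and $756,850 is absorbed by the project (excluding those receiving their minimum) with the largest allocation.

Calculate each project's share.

Harbor Pavilion: $82,850 · Central Bridge: $207,650 · Summit Corridor: $256,500 · Garrison Plaza: $169,950 · Thornfield Reservoir: $39,900

Guaranteed amounts: Summit Corridor $256,500. Balance $500,350.
Balance split over remaining clients served 2,597: Harbor Pavilion 82,845.78 → $82,850; Central Bridge 207,692.45 → $207,700; Garrison Plaza 169,930.19 → $169,950; Thornfield Reservoir 39,881.57 → $39,900.
Rounding difference −$50 applied to Central Bridge → $207,650.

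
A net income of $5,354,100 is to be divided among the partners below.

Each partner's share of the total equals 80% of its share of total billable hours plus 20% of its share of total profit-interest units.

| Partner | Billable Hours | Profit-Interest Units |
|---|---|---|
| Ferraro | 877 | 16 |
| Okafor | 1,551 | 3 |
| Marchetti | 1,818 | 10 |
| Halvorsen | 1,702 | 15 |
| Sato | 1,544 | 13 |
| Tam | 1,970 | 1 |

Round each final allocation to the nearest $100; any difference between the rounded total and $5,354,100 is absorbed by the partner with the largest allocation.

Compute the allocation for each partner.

Totals — billable hours 9,462, profit-interest units 58.
Combined weights (80% billable hours + 20% profit-interest units): Ferraro 0.1293; Okafor 0.1415; Marchetti 0.1882; Halvorsen 0.1956; Sato 0.1754; Tam 0.1700.
Pro-rata amounts: Ferraro 692,401.00; Okafor 757,497.50; Marchetti 1,007,600.57; Halvorsen 1,047,401.50; Sato 938,952.86; Tam 910,246.56.
Rounded to nearest $100: Ferraro $692,400; Okafor $757,500; Marchetti $1,007,600; Halvorsen $1,047,400; Sato $939,000; Tam $910,200. Sum = $5,354,100.
No rounding difference to absorb.

Ferraro: $692,400 · Okafor: $757,500 · Marchetti: $1,007,600 · Halvorsen: $1,047,400 · Sato: $939,000 · Tam: $910,200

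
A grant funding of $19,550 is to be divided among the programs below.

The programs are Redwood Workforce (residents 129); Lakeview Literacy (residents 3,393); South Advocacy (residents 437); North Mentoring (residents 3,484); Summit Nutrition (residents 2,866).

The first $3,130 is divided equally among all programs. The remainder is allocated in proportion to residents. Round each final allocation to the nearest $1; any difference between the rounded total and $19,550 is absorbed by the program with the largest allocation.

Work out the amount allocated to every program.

Redwood Workforce: $831; Lakeview Literacy: $6,030; South Advocacy: $1,322; North Mentoring: $6,176; Summit Nutrition: $5,191

$3,130 shared equally gives $626 per program.
Remainder $16,420 by residents (total 10,309): Redwood Workforce 205.47 → $205; Lakeview Literacy 5,404.31 → $5,404; South Advocacy 696.05 → $696; North Mentoring 5,549.26 → $5,549; Summit Nutrition 4,564.92 → $4,565.
Rounding difference +$1 on remainder applied to North Mentoring.
Totals: Redwood Workforce $626 + $205 = $831; Lakeview Literacy $626 + $5,404 = $6,030; South Advocacy $626 + $696 = $1,322; North Mentoring $626 + $5,550 = $6,176; Summit Nutrition $626 + $4,565 = $5,191.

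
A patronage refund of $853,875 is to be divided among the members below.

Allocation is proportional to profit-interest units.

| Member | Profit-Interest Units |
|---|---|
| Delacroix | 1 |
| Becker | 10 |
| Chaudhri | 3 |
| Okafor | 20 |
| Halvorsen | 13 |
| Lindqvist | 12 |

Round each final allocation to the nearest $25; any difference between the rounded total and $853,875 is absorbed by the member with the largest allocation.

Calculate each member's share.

Profit-interest units total: 59.
Raw shares: Delacroix 1/59 × $853,875 = 14,472.46; Becker 10/59 × $853,875 = 144,724.58; Chaudhri 3/59 × $853,875 = 43,417.37; Okafor 20/59 × $853,875 = 289,449.15; Halvorsen 13/59 × $853,875 = 188,141.95; Lindqvist 12/59 × $853,875 = 173,669.49.
After rounding ($25): Delacroix $14,475; Becker $144,725; Chaudhri $43,425; Okafor $289,450; Halvorsen $188,150; Lindqvist $173,675. Sum = $853,900.
Difference $853,875 − $853,900 = −$25 applied to largest allocation (Okafor): Okafor becomes $289,425.

Delacroix: $14,475 · Becker: $144,725 · Chaudhri: $43,425 · Okafor: $289,425 · Halvorsen: $188,150 · Lindqvist: $173,675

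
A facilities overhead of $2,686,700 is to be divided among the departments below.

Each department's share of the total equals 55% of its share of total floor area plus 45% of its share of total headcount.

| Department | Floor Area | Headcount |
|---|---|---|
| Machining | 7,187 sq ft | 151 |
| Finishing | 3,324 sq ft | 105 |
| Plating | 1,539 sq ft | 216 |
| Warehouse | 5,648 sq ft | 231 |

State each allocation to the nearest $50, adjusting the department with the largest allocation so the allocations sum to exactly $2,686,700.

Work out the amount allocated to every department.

Machining: $859,750 | Finishing: $458,100 | Plating: $499,950 | Warehouse: $868,900

Totals — floor area 17,698, headcount 703.
Combined weights (55% floor area + 45% headcount): Machining 0.3200; Finishing 0.1705; Plating 0.1861; Warehouse 0.3234.
Pro-rata amounts: Machining 859,763.56; Finishing 458,113.94; Plating 499,973.43; Warehouse 868,849.08.
At nearest $50: Machining $859,750; Finishing $458,100; Plating $499,950; Warehouse $868,850. Sum = $2,686,650.
Difference $2,686,700 − $2,686,650 = +$50 applied to largest allocation (Warehouse): Warehouse becomes $868,900.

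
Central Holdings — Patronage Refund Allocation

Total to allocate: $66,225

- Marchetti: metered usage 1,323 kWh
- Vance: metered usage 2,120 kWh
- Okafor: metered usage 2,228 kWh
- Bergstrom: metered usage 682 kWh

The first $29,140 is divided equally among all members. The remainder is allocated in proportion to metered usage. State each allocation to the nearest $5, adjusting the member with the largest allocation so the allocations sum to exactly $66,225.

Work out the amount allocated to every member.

Marchetti: $15,010; Vance: $19,660; Okafor: $20,290; Bergstrom: $11,265

Equal tier: $29,140 ÷ 4 = $7,285 apiece.
Remainder $37,085 by metered usage (total 6,353): Marchetti 7,722.88 → $7,725; Vance 12,375.29 → $12,375; Okafor 13,005.73 → $13,005; Bergstrom 3,981.11 → $3,980.
Totals: Marchetti $7,285 + $7,725 = $15,010; Vance $7,285 + $12,375 = $19,660; Okafor $7,285 + $13,005 = $20,290; Bergstrom $7,285 + $3,980 = $11,265.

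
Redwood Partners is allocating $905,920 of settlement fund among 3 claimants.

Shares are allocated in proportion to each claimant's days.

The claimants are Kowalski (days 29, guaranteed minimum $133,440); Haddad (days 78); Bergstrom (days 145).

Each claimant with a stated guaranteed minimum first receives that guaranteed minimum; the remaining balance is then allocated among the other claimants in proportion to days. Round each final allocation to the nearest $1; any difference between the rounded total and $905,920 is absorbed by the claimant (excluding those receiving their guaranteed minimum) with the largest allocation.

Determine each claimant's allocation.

Kowalski: $133,440; Haddad: $270,195; Bergstrom: $502,285

Minimums first: Kowalski $133,440. Remaining pool $772,480.
Remaining pool split over remaining days 223: Haddad 270,194.80 → $270,195; Bergstrom 502,285.20 → $502,285.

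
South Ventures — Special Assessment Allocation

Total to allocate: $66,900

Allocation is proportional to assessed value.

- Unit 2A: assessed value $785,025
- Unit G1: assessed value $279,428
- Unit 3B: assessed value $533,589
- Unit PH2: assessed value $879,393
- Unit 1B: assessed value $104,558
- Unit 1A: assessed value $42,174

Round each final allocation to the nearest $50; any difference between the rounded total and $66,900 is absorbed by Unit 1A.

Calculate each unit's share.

Unit 2A: $20,000 · Unit G1: $7,100 · Unit 3B: $13,600 · Unit PH2: $22,400 · Unit 1B: $2,650 · Unit 1A: $1,150

Assessed value total: 2,624,167.
Pro-rata amounts: Unit 2A 785,025/2,624,167 × $66,900 = 20,013.27; Unit G1 279,428/2,624,167 × $66,900 = 7,123.68; Unit 3B 533,589/2,624,167 × $66,900 = 13,603.21; Unit PH2 879,393/2,624,167 × $66,900 = 22,419.07; Unit 1B 104,558/2,624,167 × $66,900 = 2,665.58; Unit 1A 42,174/2,624,167 × $66,900 = 1,075.18.
Rounded to nearest $50: Unit 2A $20,000; Unit G1 $7,100; Unit 3B $13,600; Unit PH2 $22,400; Unit 1B $2,650; Unit 1A $1,100. Sum = $66,850.
Difference $66,900 − $66,850 = +$50 applied to Unit 1A: Unit 1A becomes $1,150.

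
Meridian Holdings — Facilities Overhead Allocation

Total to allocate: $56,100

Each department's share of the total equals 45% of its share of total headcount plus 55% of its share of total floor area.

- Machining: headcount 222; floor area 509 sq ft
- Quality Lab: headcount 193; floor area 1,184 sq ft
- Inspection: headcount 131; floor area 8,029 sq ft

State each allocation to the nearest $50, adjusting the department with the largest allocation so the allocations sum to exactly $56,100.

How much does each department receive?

Headcount total 546; floor area total 9,722.
Blended shares (45% headcount + 55% floor area): Machining 0.2118; Quality Lab 0.2260; Inspection 0.5622.
Raw shares: Machining 11,879.88; Quality Lab 12,681.29; Inspection 31,538.83.
Rounded to nearest $50: Machining $11,900; Quality Lab $12,700; Inspection $31,550. Sum = $56,150.
Difference $56,100 − $56,150 = −$50 applied to largest allocation (Inspection): Inspection becomes $31,500.

Machining: $11,900 | Quality Lab: $12,700 | Inspection: $31,500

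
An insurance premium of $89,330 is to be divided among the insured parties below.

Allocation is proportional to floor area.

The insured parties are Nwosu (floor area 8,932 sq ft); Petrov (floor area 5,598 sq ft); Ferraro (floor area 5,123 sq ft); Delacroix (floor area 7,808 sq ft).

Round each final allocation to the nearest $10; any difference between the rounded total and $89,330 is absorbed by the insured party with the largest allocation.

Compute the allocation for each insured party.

Floor area total: 27,461.
Unrounded shares: Nwosu 8,932/27,461 × $89,330 = 29,055.59; Petrov 5,598/27,461 × $89,330 = 18,210.16; Ferraro 5,123/27,461 × $89,330 = 16,665.001; Delacroix 7,808/27,461 × $89,330 = 25,399.24.
Rounded to nearest $10: Nwosu $29,060; Petrov $18,210; Ferraro $16,670; Delacroix $25,400. Sum = $89,340.
Difference $89,330 − $89,340 = −$10 applied to largest allocation (Nwosu): Nwosu becomes $29,050.

Nwosu: $29,050 · Petrov: $18,210 · Ferraro: $16,670 · Delacroix: $25,400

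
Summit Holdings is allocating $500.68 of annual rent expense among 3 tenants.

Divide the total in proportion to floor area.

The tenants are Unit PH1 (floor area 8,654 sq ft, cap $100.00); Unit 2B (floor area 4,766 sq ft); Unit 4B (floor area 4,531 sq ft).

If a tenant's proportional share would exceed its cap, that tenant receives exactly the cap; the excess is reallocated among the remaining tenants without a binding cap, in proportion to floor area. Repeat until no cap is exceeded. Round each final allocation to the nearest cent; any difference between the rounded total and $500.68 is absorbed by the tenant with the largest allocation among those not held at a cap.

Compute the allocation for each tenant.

Unit PH1: $100.00; Unit 2B: $205.40; Unit 4B: $195.28

Combined floor area = 17,951.
Unconstrained shares: Unit PH1 241.3729; Unit 2B 132.9308; Unit 4B 126.3763.
Capped: Unit PH1 ($100.00); balance $400.68 reallocated over remaining floor area 9,297.
Remaining shares: Unit 2B 205.4040 → $205.40; Unit 4B 195.2760 → $195.28.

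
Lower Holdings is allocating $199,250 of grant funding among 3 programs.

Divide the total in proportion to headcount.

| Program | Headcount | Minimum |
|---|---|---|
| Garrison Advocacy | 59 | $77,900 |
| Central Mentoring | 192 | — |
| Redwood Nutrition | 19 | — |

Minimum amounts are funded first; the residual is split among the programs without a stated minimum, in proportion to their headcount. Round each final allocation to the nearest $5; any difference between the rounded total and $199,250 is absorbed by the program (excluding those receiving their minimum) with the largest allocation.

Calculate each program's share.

Garrison Advocacy: $77,900; Central Mentoring: $110,425; Redwood Nutrition: $10,925

Guaranteed amounts: Garrison Advocacy $77,900. Balance $121,350.
Balance split over remaining headcount 211: Central Mentoring 110,422.75 → $110,425; Redwood Nutrition 10,927.25 → $10,925.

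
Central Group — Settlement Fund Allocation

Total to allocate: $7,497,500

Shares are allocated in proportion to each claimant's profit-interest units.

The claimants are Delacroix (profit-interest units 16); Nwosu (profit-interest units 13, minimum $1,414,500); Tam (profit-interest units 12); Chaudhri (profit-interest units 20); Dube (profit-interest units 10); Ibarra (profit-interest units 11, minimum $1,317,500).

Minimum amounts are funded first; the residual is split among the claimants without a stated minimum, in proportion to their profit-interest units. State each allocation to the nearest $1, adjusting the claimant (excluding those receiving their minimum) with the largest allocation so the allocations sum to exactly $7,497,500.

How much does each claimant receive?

Delacroix: $1,314,621; Nwosu: $1,414,500; Tam: $985,966; Chaudhri: $1,643,275; Dube: $821,638; Ibarra: $1,317,500

Guaranteed amounts: Nwosu $1,414,500; Ibarra $1,317,500. Balance $4,765,500.
Balance split over remaining profit-interest units 58: Delacroix 1,314,620.69 → $1,314,621; Tam 985,965.52 → $985,966; Chaudhri 1,643,275.86 → $1,643,276; Dube 821,637.93 → $821,638.
Rounding difference −$1 applied to Chaudhri → $1,643,275.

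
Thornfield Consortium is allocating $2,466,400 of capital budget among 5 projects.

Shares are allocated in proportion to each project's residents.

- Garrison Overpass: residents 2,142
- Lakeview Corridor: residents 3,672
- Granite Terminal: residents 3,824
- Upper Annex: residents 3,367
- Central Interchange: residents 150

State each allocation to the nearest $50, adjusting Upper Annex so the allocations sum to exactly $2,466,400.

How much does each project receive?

Garrison Overpass: $401,600; Lakeview Corridor: $688,450; Granite Terminal: $716,950; Upper Annex: $631,300; Central Interchange: $28,100

Combined residents = 13,155.
Unrounded shares: Garrison Overpass 2,142/13,155 × $2,466,400 = 401,598.54; Lakeview Corridor 3,672/13,155 × $2,466,400 = 688,454.64; Granite Terminal 3,824/13,155 × $2,466,400 = 716,952.76; Upper Annex 3,367/13,155 × $2,466,400 = 631,270.91; Central Interchange 150/13,155 × $2,466,400 = 28,123.15.
At nearest $50: Garrison Overpass $401,600; Lakeview Corridor $688,450; Granite Terminal $716,950; Upper Annex $631,250; Central Interchange $28,100. Sum = $2,466,350.
Difference $2,466,400 − $2,466,350 = +$50 applied to Upper Annex: Upper Annex becomes $631,300.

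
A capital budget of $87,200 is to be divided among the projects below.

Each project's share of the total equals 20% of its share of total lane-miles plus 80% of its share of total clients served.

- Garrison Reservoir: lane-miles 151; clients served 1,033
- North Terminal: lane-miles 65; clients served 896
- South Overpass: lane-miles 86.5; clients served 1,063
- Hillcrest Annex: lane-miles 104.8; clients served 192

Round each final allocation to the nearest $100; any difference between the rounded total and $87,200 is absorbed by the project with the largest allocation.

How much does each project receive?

Garrison Reservoir: $29,100 | North Terminal: $22,400 | South Overpass: $27,000 | Hillcrest Annex: $8,700

Lane-miles total 407.3; clients served total 3,184.
Blended shares (20% lane-miles + 80% clients served): Garrison Reservoir 0.3337; North Terminal 0.2570; South Overpass 0.3096; Hillcrest Annex 0.0997.
Pro-rata amounts: Garrison Reservoir 29,098.17; North Terminal 22,414.16; South Overpass 26,993.65; Hillcrest Annex 8,694.02.
Rounded to nearest $100: Garrison Reservoir $29,100; North Terminal $22,400; South Overpass $27,000; Hillcrest Annex $8,700. Sum = $87,200.
Sum already equals the total — no adjustment.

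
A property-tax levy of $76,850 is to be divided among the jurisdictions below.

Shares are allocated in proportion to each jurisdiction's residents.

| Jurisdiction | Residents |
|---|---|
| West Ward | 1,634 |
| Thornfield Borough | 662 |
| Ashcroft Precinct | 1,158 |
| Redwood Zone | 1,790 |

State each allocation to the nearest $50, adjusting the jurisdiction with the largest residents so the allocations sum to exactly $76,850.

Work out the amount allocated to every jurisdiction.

West Ward: $23,950 · Thornfield Borough: $9,700 · Ashcroft Precinct: $16,950 · Redwood Zone: $26,250

Residents total: 1,634 + 662 + 1,158 + 1,790 = 5,244.
Unrounded shares: West Ward 23,946.01; Thornfield Borough 9,701.51; Ashcroft Precinct 16,970.31; Redwood Zone 26,232.17.
At nearest $50: West Ward $23,950; Thornfield Borough $9,700; Ashcroft Precinct $16,950; Redwood Zone $26,250. Sum = $76,850.
Rounded total matches; no reconciliation needed.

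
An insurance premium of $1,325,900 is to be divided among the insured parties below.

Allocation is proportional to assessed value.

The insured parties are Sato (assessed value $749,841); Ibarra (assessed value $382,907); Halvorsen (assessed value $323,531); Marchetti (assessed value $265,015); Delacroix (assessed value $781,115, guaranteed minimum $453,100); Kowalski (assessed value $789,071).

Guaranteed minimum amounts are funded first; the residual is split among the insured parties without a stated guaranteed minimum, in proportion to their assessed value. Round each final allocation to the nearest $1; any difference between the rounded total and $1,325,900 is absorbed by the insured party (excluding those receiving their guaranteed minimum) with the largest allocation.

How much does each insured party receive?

Fund the minimums — Delacroix $453,100. Residual $872,800.
Residual split over remaining assessed value 2,510,365: Sato 260,703.61 → $260,704; Ibarra 133,128.54 → $133,129; Halvorsen 112,484.78 → $112,485; Marchetti 92,140.02 → $92,140; Kowalski 274,343.04 → $274,343.
Rounding difference −$1 applied to Kowalski → $274,342.

Sato: $260,704 | Ibarra: $133,129 | Halvorsen: $112,485 | Marchetti: $92,140 | Delacroix: $453,100 | Kowalski: $274,342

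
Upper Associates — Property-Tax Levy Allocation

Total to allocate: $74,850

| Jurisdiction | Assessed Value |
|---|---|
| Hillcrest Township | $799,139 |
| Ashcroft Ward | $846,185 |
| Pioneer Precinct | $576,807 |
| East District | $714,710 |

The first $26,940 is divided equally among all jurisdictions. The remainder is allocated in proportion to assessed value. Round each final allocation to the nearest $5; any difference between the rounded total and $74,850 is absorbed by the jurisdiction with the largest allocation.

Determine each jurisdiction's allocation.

Equal tier: $26,940 ÷ 4 = $6,735 apiece.
Remainder $47,910 by assessed value (total 2,936,841): Hillcrest Township 13,036.71 → $13,035; Ashcroft Ward 13,804.19 → $13,805; Pioneer Precinct 9,409.71 → $9,410; East District 11,659.38 → $11,660.
Totals: Hillcrest Township $6,735 + $13,035 = $19,770; Ashcroft Ward $6,735 + $13,805 = $20,540; Pioneer Precinct $6,735 + $9,410 = $16,145; East District $6,735 + $11,660 = $18,395.

Hillcrest Township: $19,770 | Ashcroft Ward: $20,540 | Pioneer Precinct: $16,145 | East District: $18,395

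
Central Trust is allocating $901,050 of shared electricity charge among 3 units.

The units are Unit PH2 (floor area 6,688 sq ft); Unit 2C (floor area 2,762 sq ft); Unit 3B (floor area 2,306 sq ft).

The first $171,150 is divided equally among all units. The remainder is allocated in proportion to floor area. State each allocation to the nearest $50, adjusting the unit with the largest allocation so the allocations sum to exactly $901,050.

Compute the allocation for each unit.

First tranche $171,150 split equally: $57,050 each.
Remainder $729,900 by floor area (total 11,756): Unit PH2 415,240.83 → $415,250; Unit 2C 171,485.52 → $171,500; Unit 3B 143,173.65 → $143,150.
Totals: Unit PH2 $57,050 + $415,250 = $472,300; Unit 2C $57,050 + $171,500 = $228,550; Unit 3B $57,050 + $143,150 = $200,200.

Unit PH2: $472,300; Unit 2C: $228,550; Unit 3B: $200,200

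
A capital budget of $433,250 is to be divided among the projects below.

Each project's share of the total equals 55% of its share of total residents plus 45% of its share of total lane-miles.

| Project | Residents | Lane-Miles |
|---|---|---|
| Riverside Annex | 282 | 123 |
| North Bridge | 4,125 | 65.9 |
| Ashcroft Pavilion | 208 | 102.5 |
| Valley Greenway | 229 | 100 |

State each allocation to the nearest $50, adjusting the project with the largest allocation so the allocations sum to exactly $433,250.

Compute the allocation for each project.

Totals — residents 4,844, lane-miles 391.4.
Blended shares (55% residents + 45% lane-miles): Riverside Annex 0.1734; North Bridge 0.5441; Ashcroft Pavilion 0.1415; Valley Greenway 0.1410.
Raw shares: Riverside Annex 75,140.46; North Bridge 235,744.06; Ashcroft Pavilion 61,288.86; Valley Greenway 61,076.61.
After rounding ($50): Riverside Annex $75,150; North Bridge $235,750; Ashcroft Pavilion $61,300; Valley Greenway $61,100. Sum = $433,300.
Difference $433,250 − $433,300 = −$50 applied to largest allocation (North Bridge): North Bridge becomes $235,700.

Riverside Annex: $75,150; North Bridge: $235,700; Ashcroft Pavilion: $61,300; Valley Greenway: $61,100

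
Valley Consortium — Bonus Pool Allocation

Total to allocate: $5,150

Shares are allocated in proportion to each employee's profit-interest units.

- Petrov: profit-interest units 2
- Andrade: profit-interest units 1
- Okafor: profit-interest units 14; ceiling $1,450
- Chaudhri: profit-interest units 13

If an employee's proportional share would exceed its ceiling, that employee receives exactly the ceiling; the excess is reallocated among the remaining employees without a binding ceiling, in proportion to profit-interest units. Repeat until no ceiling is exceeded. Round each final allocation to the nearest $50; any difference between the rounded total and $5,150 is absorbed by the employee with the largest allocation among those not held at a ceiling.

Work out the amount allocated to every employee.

Petrov: $450; Andrade: $250; Okafor: $1,450; Chaudhri: $3,000

Sum of profit-interest units: 30.
Unconstrained shares: Petrov 343.33; Andrade 171.67; Okafor 2,403.33; Chaudhri 2,231.67.
Cap binds for Okafor ($1,450); remaining pool $3,700 reallocated over remaining profit-interest units 16.
Shares after redistribution: Petrov 462.50 → $450; Andrade 231.25 → $250; Chaudhri 3,006.25 → $3,000.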